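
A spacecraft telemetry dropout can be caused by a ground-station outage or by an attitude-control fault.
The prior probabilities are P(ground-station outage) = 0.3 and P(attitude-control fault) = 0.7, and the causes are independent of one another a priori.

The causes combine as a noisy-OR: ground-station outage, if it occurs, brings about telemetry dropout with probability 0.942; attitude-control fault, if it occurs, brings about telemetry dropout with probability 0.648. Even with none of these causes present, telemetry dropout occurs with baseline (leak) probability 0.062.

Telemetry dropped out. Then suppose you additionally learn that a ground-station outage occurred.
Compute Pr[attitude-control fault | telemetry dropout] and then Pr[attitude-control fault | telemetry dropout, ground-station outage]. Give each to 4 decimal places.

Pr[attitude-control fault | telemetry dropout] ≈ 0.8448; Pr[attitude-control fault | telemetry dropout, ground-station outage] ≈ 0.7076

Under noisy-OR, P(telemetry dropout | causes) = 1 − (1−0.062)·∏(1−qᵢ) over the active causes.
Weight on attitude-control fault=true, given the evidence: 0.328214 + 0.205978 = 0.534192
Normalizer over all consistent configurations: 0.062*0.7*0.3 + 0.669824*0.7*0.7 + 0.945596*0.3*0.3 + 0.98085*0.3*0.7 = 0.632316
P(attitude-control fault | telemetry dropout) = 0.534192/0.632316 ≈ 0.8448

Now condition on the additional information:
Enumerate both values of attitude-control fault and weight by the priors:
  P(telemetry dropout | ground-station outage) = 0.945596*0.3 + 0.98085*0.7
        = 0.283679 + 0.686595 = 0.970274
Keeping only the attitude-control fault-present terms gives 0.686595, so
  P(attitude-control fault | telemetry dropout, ground-station outage) = 0.686595 / 0.970274 ≈ 0.7076
Conditioning on ground-station outage lowers the posterior on attitude-control fault: the classic explaining-away effect in a common-effect structure.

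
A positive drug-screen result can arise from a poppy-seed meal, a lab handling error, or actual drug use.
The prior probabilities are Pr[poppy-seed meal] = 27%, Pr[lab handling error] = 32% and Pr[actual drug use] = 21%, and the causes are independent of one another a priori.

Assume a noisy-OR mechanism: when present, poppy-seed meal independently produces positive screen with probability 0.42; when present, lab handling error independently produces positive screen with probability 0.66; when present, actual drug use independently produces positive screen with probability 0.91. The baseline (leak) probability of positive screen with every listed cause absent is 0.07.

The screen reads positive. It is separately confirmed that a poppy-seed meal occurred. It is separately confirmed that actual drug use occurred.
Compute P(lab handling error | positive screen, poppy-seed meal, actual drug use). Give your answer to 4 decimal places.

Under noisy-OR, P(positive screen | causes) = 1 − (1−0.07)·∏(1−qᵢ) over the active causes.
Enumerate both values of lab handling error and weight by the priors:
  P(positive screen | poppy-seed meal, actual drug use) = 0.951454*0.68 + 0.983494*0.32
        = 0.646989 + 0.314718 = 0.961707
Configurations with lab handling error contribute 0.314718, so
  P(lab handling error | positive screen, poppy-seed meal, actual drug use) = 0.314718 / 0.961707 ≈ 0.3272

P(lab handling error | positive screen, poppy-seed meal, actual drug use) ≈ 0.3272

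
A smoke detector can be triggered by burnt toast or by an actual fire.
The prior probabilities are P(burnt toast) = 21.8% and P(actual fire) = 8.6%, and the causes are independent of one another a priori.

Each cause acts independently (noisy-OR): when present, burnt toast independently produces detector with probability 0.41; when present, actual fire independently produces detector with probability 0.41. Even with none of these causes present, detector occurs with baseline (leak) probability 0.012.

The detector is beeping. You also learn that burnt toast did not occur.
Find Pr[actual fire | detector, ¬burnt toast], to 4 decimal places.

Under noisy-OR, P(detector | causes) = 1 − (1−0.012)·∏(1−qᵢ) over the active causes.
Enumerate both values of actual fire and weight by the priors:
  P(detector | ¬burnt toast) = 0.012×0.914 + 0.41708×0.086
        = 0.010968 + 0.035869 = 0.046837
Configurations with actual fire contribute 0.035869, so
  P(actual fire | detector, ¬burnt toast) = 0.035869 / 0.046837 ≈ 0.7658

Pr[actual fire | detector, ¬burnt toast] ≈ 0.7658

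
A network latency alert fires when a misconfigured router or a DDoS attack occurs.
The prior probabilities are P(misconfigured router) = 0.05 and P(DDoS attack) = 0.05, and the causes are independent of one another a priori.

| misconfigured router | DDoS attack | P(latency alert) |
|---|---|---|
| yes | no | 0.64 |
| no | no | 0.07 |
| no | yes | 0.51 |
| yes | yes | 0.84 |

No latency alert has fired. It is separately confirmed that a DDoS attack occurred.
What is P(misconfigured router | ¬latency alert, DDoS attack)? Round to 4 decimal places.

P(misconfigured router | ¬latency alert, DDoS attack) ≈ 0.0169

Enumerate both values of misconfigured router and weight by the priors:
  P(¬latency alert | DDoS attack) = 0.49*0.95 + 0.16*0.05
        = 0.465500 + 0.008000 = 0.473500
The terms with misconfigured router present sum to 0.008000, so
  P(misconfigured router | ¬latency alert, DDoS attack) = 0.008000 / 0.473500 ≈ 0.0169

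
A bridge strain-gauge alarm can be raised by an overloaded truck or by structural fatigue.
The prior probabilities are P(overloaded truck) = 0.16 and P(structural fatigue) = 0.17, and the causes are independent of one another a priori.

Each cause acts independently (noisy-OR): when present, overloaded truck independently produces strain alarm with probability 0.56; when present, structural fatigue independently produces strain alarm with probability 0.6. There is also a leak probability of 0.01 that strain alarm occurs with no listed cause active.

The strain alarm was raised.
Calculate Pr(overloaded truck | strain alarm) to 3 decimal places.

Under noisy-OR, P(strain alarm | causes) = 1 − (1−0.01)·∏(1−qᵢ) over the active causes.
By total probability over the 4 (overloaded truck, structural fatigue) configurations:
  P(strain alarm) = 0.01·0.84·0.83 + 0.604·0.84·0.17 + 0.5644·0.16·0.83 + 0.82576·0.16·0.17
        = 0.006972 + 0.086251 + 0.074952 + 0.022461 = 0.190636
Keeping only the overloaded truck-present terms gives 0.097413, so
  P(overloaded truck | strain alarm) = 0.097413 / 0.190636 ≈ 0.511

Pr(overloaded truck | strain alarm) ≈ 0.511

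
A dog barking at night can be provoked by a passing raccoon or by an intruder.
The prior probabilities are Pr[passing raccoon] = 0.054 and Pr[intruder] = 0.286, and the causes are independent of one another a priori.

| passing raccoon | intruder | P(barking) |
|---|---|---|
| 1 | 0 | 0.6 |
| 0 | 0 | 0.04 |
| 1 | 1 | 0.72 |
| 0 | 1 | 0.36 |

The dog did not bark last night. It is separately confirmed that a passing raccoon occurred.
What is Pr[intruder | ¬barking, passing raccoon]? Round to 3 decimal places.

By total probability over both values of intruder:
  P(¬barking | passing raccoon) = 0.4*0.714 + 0.28*0.286
        = 0.285600 + 0.080080 = 0.365680
The terms with intruder present sum to 0.080080, so
  P(intruder | ¬barking, passing raccoon) = 0.080080 / 0.365680 ≈ 0.219

Pr[intruder | ¬barking, passing raccoon] ≈ 0.219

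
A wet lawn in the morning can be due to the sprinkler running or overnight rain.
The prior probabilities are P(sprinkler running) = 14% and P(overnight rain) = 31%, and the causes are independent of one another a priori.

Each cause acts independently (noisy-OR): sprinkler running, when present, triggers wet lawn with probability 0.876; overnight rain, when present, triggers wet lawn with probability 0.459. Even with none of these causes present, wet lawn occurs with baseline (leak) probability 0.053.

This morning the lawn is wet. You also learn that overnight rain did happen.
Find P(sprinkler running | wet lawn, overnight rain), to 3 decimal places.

Under noisy-OR, P(wet lawn | causes) = 1 − (1−0.053)·∏(1−qᵢ) over the active causes.
P(wet lawn | overnight rain) = 0.487673·0.86 + 0.936471·0.14 = 0.419399 + 0.131106 = 0.550505
Of this, 0.131106 comes from 0.936471·0.14 (the sprinkler running=true cases).
So P(sprinkler running | wet lawn, overnight rain) = 0.131106/0.550505 ≈ 0.238.

P(sprinkler running | wet lawn, overnight rain) ≈ 0.238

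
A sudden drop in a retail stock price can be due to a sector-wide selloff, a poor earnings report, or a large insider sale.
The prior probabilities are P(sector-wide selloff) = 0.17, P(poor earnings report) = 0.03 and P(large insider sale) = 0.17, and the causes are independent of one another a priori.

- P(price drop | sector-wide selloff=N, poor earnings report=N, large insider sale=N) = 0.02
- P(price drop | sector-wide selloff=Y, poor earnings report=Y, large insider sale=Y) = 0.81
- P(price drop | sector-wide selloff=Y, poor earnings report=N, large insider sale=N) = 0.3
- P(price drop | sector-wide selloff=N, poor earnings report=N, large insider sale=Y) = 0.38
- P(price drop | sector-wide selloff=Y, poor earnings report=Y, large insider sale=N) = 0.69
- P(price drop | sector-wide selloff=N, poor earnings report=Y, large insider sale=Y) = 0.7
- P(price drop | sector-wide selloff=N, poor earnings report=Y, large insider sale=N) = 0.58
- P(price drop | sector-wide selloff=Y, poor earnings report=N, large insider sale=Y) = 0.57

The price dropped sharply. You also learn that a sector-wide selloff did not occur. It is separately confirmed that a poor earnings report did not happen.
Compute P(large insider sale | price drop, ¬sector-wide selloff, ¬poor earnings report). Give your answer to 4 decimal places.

P(large insider sale | price drop, ¬sector-wide selloff, ¬poor earnings report) ≈ 0.7956

Enumerate both values of large insider sale and weight by the priors:
  P(price drop | ¬sector-wide selloff, ¬poor earnings report) = 0.02·0.83 + 0.38·0.17
        = 0.016600 + 0.064600 = 0.081200
Keeping only the large insider sale-present terms gives 0.064600, so
  P(large insider sale | price drop, ¬sector-wide selloff, ¬poor earnings report) = 0.064600 / 0.081200 ≈ 0.7956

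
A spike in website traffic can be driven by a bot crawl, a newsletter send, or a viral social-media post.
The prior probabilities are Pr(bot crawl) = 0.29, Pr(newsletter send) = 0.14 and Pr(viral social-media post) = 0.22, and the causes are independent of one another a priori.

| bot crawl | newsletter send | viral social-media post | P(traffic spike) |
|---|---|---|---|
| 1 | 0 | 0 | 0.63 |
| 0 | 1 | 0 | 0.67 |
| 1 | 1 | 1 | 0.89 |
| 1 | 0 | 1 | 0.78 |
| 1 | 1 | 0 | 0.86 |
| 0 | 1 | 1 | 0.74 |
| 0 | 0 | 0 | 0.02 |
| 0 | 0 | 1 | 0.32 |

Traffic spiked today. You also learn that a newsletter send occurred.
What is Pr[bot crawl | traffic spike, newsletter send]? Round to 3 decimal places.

By total probability over the 4 (bot crawl, viral social-media post) configurations:
  P(traffic spike | newsletter send) = 0.67·0.71·0.78 + 0.74·0.71·0.22 + 0.86·0.29·0.78 + 0.89·0.29·0.22
        = 0.371046 + 0.115588 + 0.194532 + 0.056782 = 0.737948
Configurations with bot crawl contribute 0.251314, so
  P(bot crawl | traffic spike, newsletter send) = 0.251314 / 0.737948 ≈ 0.341

Pr[bot crawl | traffic spike, newsletter send] ≈ 0.341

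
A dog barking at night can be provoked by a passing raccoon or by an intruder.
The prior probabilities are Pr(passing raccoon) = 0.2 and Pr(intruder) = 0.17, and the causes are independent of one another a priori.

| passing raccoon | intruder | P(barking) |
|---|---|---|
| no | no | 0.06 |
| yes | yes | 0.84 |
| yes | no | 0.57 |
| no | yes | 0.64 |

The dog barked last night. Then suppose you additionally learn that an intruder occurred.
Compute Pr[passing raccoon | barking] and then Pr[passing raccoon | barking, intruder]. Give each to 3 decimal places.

P(barking) = 0.06·0.8·0.83 + 0.64·0.8·0.17 + 0.57·0.2·0.83 + 0.84·0.2·0.17 = 0.039840 + 0.087040 + 0.094620 + 0.028560 = 0.250060
The passing raccoon-present share is 0.094620 + 0.028560 = 0.123180.
Hence the posterior is 0.123180/0.250060 ≈ 0.493.

Now also conditioning on intruder=true:
For the numerator, keep only passing raccoon=true terms: 0.84*0.2 = 0.168000
The normalizing constant is 0.64*0.8 + 0.84*0.2 = 0.680000
P(passing raccoon | barking, intruder) = 0.168000/0.680000 ≈ 0.247
— intruder explains away the evidence for passing raccoon.

Pr[passing raccoon | barking] ≈ 0.493; Pr[passing raccoon | barking, intruder] ≈ 0.247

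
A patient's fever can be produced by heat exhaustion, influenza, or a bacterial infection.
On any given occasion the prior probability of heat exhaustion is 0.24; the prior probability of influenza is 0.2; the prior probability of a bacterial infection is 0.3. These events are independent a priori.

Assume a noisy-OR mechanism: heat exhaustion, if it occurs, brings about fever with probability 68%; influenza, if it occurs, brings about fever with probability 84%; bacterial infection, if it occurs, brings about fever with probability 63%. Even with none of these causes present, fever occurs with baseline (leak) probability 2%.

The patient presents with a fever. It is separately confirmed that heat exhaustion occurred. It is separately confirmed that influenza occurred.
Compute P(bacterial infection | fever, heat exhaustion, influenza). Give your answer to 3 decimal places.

Under noisy-OR, P(fever | causes) = 1 − (1−0.02)·∏(1−qᵢ) over the active causes.
Sum P(fever|·) weighted by the priors over both values of bacterial infection:
  P(fever | heat exhaustion, influenza) = 0.949824*0.7 + 0.981435*0.3
        = 0.664877 + 0.294430 = 0.959307
Keeping only the bacterial infection-present terms gives 0.294430, so
  P(bacterial infection | fever, heat exhaustion, influenza) = 0.294430 / 0.959307 ≈ 0.307

P(bacterial infection | fever, heat exhaustion, influenza) ≈ 0.307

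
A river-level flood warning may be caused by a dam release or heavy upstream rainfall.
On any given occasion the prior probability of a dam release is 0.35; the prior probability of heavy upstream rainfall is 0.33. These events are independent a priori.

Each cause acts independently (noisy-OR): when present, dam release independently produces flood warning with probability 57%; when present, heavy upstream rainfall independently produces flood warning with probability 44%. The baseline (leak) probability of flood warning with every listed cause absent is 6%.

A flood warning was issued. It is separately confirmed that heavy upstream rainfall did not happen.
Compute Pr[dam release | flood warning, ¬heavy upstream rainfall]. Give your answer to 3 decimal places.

Pr[dam release | flood warning, ¬heavy upstream rainfall] ≈ 0.842

Under noisy-OR, P(flood warning | causes) = 1 − (1−0.06)·∏(1−qᵢ) over the active causes.
P(flood warning | ¬heavy upstream rainfall) = 0.06·0.65 + 0.5958·0.35 = 0.039000 + 0.208530 = 0.247530
The dam release-present share is 0.5958·0.35 = 0.208530.
Hence the posterior is 0.208530/0.247530 ≈ 0.842.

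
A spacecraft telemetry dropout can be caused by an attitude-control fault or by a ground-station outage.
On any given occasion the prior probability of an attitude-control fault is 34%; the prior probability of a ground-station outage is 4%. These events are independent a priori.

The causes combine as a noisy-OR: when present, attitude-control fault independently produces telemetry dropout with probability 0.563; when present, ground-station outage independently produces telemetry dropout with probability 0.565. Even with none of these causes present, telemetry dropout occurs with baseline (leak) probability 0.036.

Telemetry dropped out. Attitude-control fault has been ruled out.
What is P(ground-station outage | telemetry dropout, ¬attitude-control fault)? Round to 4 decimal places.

Under noisy-OR, P(telemetry dropout | causes) = 1 − (1−0.036)·∏(1−qᵢ) over the active causes.
Enumerate both values of ground-station outage and weight by the priors:
  P(telemetry dropout | ¬attitude-control fault) = 0.036*0.96 + 0.58066*0.04
        = 0.034560 + 0.023226 = 0.057786
Keeping only the ground-station outage-present terms gives 0.023226, so
  P(ground-station outage | telemetry dropout, ¬attitude-control fault) = 0.023226 / 0.057786 ≈ 0.4019

P(ground-station outage | telemetry dropout, ¬attitude-control fault) ≈ 0.4019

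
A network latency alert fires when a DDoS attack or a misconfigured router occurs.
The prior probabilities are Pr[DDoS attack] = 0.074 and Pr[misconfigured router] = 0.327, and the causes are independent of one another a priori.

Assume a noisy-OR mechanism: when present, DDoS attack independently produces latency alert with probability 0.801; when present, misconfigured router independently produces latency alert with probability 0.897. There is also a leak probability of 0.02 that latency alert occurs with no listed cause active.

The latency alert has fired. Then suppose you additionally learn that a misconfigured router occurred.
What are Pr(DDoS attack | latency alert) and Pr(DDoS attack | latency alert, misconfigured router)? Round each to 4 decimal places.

Pr(DDoS attack | latency alert) ≈ 0.1831; Pr(DDoS attack | latency alert, misconfigured router) ≈ 0.0801

Under noisy-OR, P(latency alert | causes) = 1 − (1−0.02)·∏(1−qᵢ) over the active causes.
For the numerator, keep only DDoS attack=true terms: 0.040090 + 0.023712 = 0.063802
Denominator P(latency alert): 0.02*0.926*0.673 + 0.89906*0.926*0.327 + 0.80498*0.074*0.673 + 0.979913*0.074*0.327 = 0.348503
Posterior = 0.063802 / 0.348503 ≈ 0.1831

Now condition on the additional information:
P(latency alert | misconfigured router) = 0.89906*0.926 + 0.979913*0.074 = 0.832530 + 0.072514 = 0.905044
The DDoS attack-present share is 0.979913*0.074 = 0.072514.
So P(DDoS attack | latency alert, misconfigured router) = 0.072514/0.905044 ≈ 0.0801.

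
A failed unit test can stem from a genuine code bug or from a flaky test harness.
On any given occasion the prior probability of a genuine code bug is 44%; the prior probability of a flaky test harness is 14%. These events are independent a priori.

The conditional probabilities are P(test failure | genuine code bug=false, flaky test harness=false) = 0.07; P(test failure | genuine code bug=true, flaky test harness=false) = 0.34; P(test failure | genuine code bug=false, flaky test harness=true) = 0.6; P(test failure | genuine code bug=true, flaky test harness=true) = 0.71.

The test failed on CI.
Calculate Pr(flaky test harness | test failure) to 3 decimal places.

P(test failure) = 0.07·0.56·0.86 + 0.6·0.56·0.14 + 0.34·0.44·0.86 + 0.71·0.44·0.14 = 0.033712 + 0.047040 + 0.128656 + 0.043736 = 0.253144
The flaky test harness-present share is 0.047040 + 0.043736 = 0.090776.
P(flaky test harness | test failure) = 0.090776 / 0.253144 ≈ 0.359

Pr(flaky test harness | test failure) ≈ 0.359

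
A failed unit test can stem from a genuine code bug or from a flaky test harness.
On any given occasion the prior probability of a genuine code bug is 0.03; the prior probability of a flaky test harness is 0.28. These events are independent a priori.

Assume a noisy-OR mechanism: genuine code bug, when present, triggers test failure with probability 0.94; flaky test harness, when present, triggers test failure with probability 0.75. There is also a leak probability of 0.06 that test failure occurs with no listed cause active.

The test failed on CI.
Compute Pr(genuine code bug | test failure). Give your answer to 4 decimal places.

Under noisy-OR, P(test failure | causes) = 1 − (1−0.06)·∏(1−qᵢ) over the active causes.
P(test failure) = 0.06×0.97×0.72 + 0.765×0.97×0.28 + 0.9436×0.03×0.72 + 0.9859×0.03×0.28 = 0.041904 + 0.207774 + 0.020382 + 0.008282 = 0.278342
Restricting to configurations with genuine code bug present: 0.020382 + 0.008282 = 0.028664.
So P(genuine code bug | test failure) = 0.028664/0.278342 ≈ 0.1030.

Pr(genuine code bug | test failure) ≈ 0.1030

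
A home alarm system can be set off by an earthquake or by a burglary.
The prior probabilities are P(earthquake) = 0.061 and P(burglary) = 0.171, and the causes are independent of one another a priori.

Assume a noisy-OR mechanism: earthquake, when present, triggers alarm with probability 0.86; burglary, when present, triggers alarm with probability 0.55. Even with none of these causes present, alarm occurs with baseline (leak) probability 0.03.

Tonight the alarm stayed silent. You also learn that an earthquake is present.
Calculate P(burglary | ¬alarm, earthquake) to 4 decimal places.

P(burglary | ¬alarm, earthquake) ≈ 0.0849

Under noisy-OR, P(alarm | causes) = 1 − (1−0.03)·∏(1−qᵢ) over the active causes.
Weight on burglary=true, given the evidence: 0.06111·0.171 = 0.010450
Normalizer over all consistent configurations: 0.1358·0.829 + 0.06111·0.171 = 0.123028
P(burglary | ¬alarm, earthquake) = 0.010450/0.123028 ≈ 0.0849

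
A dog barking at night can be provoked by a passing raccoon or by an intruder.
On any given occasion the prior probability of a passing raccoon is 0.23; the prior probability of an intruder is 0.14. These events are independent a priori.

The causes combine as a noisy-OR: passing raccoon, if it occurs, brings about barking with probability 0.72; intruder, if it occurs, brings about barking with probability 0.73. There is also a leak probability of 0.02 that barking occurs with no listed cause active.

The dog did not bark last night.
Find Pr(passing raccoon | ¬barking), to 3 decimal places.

Pr(passing raccoon | ¬barking) ≈ 0.077

Under noisy-OR, P(barking | causes) = 1 − (1−0.02)·∏(1−qᵢ) over the active causes.
Sum P(¬barking|·) weighted by the priors over the 4 (passing raccoon, intruder) configurations:
  P(¬barking) = 0.98·0.77·0.86 + 0.2646·0.77·0.14 + 0.2744·0.23·0.86 + 0.074088·0.23·0.14
        = 0.648956 + 0.028524 + 0.054276 + 0.002386 = 0.734142
The terms with passing raccoon present sum to 0.056662, so
  P(passing raccoon | ¬barking) = 0.056662 / 0.734142 ≈ 0.077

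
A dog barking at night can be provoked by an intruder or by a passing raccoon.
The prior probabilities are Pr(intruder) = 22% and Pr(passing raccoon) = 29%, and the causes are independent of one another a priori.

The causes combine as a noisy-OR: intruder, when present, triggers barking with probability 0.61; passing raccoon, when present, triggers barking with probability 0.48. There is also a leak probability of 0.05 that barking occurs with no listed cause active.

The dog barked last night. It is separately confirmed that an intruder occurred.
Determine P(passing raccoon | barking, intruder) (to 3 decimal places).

Under noisy-OR, P(barking | causes) = 1 − (1−0.05)·∏(1−qᵢ) over the active causes.
Weight on passing raccoon=true, given the evidence: 0.80734·0.29 = 0.234129
Denominator P(barking | intruder): 0.6295·0.71 + 0.80734·0.29 = 0.681074
P(passing raccoon | barking, intruder) = 0.234129/0.681074 ≈ 0.344

P(passing raccoon | barking, intruder) ≈ 0.344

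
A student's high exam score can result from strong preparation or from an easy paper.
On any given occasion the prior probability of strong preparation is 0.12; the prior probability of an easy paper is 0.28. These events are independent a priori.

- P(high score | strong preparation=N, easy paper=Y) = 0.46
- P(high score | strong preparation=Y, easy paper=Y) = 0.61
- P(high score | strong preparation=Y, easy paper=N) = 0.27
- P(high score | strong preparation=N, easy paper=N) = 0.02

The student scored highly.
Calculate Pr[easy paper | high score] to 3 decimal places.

Pr[easy paper | high score] ≈ 0.788

P(high score) = 0.02·0.88·0.72 + 0.46·0.88·0.28 + 0.27·0.12·0.72 + 0.61·0.12·0.28 = 0.012672 + 0.113344 + 0.023328 + 0.020496 = 0.169840
The easy paper-present share is 0.113344 + 0.020496 = 0.133840.
Hence the posterior is 0.133840/0.169840 ≈ 0.788.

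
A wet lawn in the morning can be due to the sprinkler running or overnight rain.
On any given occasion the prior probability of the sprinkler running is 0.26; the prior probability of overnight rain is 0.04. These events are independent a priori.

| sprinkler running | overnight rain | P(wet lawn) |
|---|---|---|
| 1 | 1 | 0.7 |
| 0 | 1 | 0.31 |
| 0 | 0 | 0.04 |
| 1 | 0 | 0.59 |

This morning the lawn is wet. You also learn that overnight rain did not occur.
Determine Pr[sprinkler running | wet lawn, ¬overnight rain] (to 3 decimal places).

Pr[sprinkler running | wet lawn, ¬overnight rain] ≈ 0.838

Numerator (weight on configurations with sprinkler running): 0.59·0.26 = 0.153400
The normalizing constant is 0.04·0.74 + 0.59·0.26 = 0.183000
Posterior = 0.153400 / 0.183000 ≈ 0.838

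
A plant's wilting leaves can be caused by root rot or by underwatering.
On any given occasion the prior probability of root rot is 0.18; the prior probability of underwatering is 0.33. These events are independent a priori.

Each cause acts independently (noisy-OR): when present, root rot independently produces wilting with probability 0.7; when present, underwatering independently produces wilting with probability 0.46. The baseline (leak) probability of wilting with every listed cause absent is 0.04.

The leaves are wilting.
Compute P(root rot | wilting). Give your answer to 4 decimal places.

P(root rot | wilting) ≈ 0.4718

Under noisy-OR, P(wilting | causes) = 1 − (1−0.04)·∏(1−qᵢ) over the active causes.
Numerator (weight on configurations with root rot): 0.085867 + 0.050162 = 0.136029
Denominator P(wilting): 0.04*0.82*0.67 + 0.4816*0.82*0.33 + 0.712*0.18*0.67 + 0.84448*0.18*0.33 = 0.288326
P(root rot | wilting) = 0.136029/0.288326 ≈ 0.4718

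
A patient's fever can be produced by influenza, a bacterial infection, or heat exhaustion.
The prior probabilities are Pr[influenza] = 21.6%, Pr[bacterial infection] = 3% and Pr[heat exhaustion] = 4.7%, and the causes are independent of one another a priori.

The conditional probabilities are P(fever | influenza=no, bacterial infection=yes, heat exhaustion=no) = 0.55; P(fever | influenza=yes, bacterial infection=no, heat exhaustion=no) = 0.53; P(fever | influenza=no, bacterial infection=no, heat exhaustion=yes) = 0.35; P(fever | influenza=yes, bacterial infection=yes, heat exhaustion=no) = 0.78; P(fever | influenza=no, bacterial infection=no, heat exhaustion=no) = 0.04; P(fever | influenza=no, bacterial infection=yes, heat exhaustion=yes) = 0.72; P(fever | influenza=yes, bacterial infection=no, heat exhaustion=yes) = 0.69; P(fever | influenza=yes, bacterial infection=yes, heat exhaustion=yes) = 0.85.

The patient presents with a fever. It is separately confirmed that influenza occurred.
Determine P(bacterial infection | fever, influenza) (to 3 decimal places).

P(fever | influenza) = 0.53×0.97×0.953 + 0.69×0.97×0.047 + 0.78×0.03×0.953 + 0.85×0.03×0.047 = 0.489937 + 0.031457 + 0.022300 + 0.001198 = 0.544892
Of this, 0.023498 comes from 0.022300 + 0.001198 (the bacterial infection=true cases).
So P(bacterial infection | fever, influenza) = 0.023498/0.544892 ≈ 0.043.

P(bacterial infection | fever, influenza) ≈ 0.043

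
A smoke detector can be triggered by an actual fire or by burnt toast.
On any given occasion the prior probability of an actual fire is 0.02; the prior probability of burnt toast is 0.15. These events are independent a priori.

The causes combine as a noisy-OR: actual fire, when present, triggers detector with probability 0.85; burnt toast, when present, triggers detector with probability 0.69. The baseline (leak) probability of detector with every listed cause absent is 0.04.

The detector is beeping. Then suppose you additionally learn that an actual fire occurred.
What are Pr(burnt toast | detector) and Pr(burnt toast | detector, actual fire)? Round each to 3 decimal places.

Under noisy-OR, P(detector | causes) = 1 − (1−0.04)·∏(1−qᵢ) over the active causes.
Sum P(detector|·) weighted by the priors over the 4 (actual fire, burnt toast) configurations:
  P(detector) = 0.04×0.98×0.85 + 0.7024×0.98×0.15 + 0.856×0.02×0.85 + 0.95536×0.02×0.15
        = 0.033320 + 0.103253 + 0.014552 + 0.002866 = 0.153991
Keeping only the burnt toast-present terms gives 0.106119, so
  P(burnt toast | detector) = 0.106119 / 0.153991 ≈ 0.689

Now also conditioning on actual fire=true:
Weight on burnt toast=true, given the evidence: 0.95536*0.15 = 0.143304
Normalizer over all consistent configurations: 0.856*0.85 + 0.95536*0.15 = 0.870904
P(burnt toast | detector, actual fire) = 0.143304/0.870904 ≈ 0.165
This is intercausal reasoning (explaining away): once actual fire accounts for the detector, burnt toast becomes less likely.

Pr(burnt toast | detector) ≈ 0.689; Pr(burnt toast | detector, actual fire) ≈ 0.165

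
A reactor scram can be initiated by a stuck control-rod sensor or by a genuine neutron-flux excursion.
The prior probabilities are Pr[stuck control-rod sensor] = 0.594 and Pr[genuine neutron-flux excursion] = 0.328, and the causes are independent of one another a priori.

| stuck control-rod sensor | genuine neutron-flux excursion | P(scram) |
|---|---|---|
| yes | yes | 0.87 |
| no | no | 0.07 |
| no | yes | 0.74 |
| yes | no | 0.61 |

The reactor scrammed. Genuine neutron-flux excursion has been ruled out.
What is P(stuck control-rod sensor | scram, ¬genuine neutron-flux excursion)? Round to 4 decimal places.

P(scram | ¬genuine neutron-flux excursion) = 0.07*0.406 + 0.61*0.594 = 0.028420 + 0.362340 = 0.390760
The stuck control-rod sensor-present share is 0.61*0.594 = 0.362340.
P(stuck control-rod sensor | scram, ¬genuine neutron-flux excursion) = 0.362340 / 0.390760 ≈ 0.9273

P(stuck control-rod sensor | scram, ¬genuine neutron-flux excursion) ≈ 0.9273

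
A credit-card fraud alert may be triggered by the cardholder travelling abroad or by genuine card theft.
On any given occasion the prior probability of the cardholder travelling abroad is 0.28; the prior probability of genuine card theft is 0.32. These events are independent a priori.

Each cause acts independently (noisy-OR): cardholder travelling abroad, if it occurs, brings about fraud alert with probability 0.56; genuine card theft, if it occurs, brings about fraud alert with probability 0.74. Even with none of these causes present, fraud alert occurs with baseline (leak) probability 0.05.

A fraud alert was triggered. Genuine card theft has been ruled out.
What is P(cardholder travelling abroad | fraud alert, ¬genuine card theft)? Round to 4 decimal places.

Under noisy-OR, P(fraud alert | causes) = 1 − (1−0.05)·∏(1−qᵢ) over the active causes.
For the numerator, keep only cardholder travelling abroad=true terms: 0.582*0.28 = 0.162960
Denominator P(fraud alert | ¬genuine card theft): 0.05*0.72 + 0.582*0.28 = 0.198960
Posterior = 0.162960 / 0.198960 ≈ 0.8191

P(cardholder travelling abroad | fraud alert, ¬genuine card theft) ≈ 0.8191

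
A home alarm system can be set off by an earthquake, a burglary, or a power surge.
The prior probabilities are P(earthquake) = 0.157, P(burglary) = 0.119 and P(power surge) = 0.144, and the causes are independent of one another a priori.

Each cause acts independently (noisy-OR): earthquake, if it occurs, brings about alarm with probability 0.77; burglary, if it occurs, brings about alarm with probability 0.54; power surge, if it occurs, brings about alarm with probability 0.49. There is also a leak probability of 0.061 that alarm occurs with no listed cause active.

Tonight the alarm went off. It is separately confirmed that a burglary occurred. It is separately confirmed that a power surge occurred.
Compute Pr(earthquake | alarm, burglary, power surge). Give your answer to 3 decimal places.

Under noisy-OR, P(alarm | causes) = 1 − (1−0.061)·∏(1−qᵢ) over the active causes.
For the numerator, keep only earthquake=true terms: 0.949333×0.157 = 0.149045
Normalizer over all consistent configurations: 0.779711×0.843 + 0.949333×0.157 = 0.806341
Posterior = 0.149045 / 0.806341 ≈ 0.185

Pr(earthquake | alarm, burglary, power surge) ≈ 0.185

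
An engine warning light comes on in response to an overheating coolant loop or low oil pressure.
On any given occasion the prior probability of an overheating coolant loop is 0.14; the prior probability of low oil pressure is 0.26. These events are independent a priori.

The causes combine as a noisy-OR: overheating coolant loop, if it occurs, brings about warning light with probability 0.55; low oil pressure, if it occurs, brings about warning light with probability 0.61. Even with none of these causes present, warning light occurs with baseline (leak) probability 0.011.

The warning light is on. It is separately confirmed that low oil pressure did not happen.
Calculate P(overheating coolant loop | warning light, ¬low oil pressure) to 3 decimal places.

P(overheating coolant loop | warning light, ¬low oil pressure) ≈ 0.891

Under noisy-OR, P(warning light | causes) = 1 − (1−0.011)·∏(1−qᵢ) over the active causes.
P(warning light | ¬low oil pressure) = 0.011×0.86 + 0.55495×0.14 = 0.009460 + 0.077693 = 0.087153
The overheating coolant loop-present share is 0.55495×0.14 = 0.077693.
So P(overheating coolant loop | warning light, ¬low oil pressure) = 0.077693/0.087153 ≈ 0.891.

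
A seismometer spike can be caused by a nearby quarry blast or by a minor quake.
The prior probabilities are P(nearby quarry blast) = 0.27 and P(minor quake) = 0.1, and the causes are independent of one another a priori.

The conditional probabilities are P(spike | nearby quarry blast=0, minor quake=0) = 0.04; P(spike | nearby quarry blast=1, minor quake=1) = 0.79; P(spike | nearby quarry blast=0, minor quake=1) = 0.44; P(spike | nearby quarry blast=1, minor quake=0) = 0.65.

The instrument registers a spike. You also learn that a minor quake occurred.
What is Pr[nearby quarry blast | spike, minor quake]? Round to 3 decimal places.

P(spike | minor quake) = 0.44*0.73 + 0.79*0.27 = 0.321200 + 0.213300 = 0.534500
The nearby quarry blast-present share is 0.79*0.27 = 0.213300.
So P(nearby quarry blast | spike, minor quake) = 0.213300/0.534500 ≈ 0.399.

Pr[nearby quarry blast | spike, minor quake] ≈ 0.399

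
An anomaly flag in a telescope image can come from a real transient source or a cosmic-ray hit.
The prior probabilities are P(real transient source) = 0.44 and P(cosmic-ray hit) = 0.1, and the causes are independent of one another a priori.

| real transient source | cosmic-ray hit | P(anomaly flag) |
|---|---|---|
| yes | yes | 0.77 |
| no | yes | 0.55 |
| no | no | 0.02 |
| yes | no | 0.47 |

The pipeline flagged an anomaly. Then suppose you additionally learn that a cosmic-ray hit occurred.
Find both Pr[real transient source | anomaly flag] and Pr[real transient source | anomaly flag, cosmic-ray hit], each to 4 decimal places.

Numerator (weight on configurations with real transient source): 0.186120 + 0.033880 = 0.220000
The normalizing constant is 0.02·0.56·0.9 + 0.55·0.56·0.1 + 0.47·0.44·0.9 + 0.77·0.44·0.1 = 0.260880
P(real transient source | anomaly flag) = 0.220000/0.260880 ≈ 0.8433

Now also conditioning on cosmic-ray hit=true:
Enumerate both values of real transient source and weight by the priors:
  P(anomaly flag | cosmic-ray hit) = 0.55×0.56 + 0.77×0.44
        = 0.308000 + 0.338800 = 0.646800
The terms with real transient source present sum to 0.338800, so
  P(real transient source | anomaly flag, cosmic-ray hit) = 0.338800 / 0.646800 ≈ 0.5238

Pr[real transient source | anomaly flag] ≈ 0.8433; Pr[real transient source | anomaly flag, cosmic-ray hit] ≈ 0.5238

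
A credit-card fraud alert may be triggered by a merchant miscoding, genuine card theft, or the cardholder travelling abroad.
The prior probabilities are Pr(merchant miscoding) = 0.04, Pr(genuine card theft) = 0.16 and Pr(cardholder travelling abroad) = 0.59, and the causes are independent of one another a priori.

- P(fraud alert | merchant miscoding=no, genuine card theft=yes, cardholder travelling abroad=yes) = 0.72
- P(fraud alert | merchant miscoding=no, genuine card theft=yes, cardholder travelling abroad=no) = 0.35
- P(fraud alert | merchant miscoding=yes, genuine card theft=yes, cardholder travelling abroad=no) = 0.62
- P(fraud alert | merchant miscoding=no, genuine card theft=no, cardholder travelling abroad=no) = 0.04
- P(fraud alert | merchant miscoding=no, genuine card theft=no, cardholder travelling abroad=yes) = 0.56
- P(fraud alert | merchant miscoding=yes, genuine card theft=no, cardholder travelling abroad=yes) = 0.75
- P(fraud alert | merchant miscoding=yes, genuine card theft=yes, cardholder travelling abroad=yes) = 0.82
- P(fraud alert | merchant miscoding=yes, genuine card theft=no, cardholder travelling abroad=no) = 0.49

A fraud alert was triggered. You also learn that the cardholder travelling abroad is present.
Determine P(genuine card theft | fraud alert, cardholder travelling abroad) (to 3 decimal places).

Sum P(fraud alert|·) weighted by the priors over the 4 (merchant miscoding, genuine card theft) configurations:
  P(fraud alert | cardholder travelling abroad) = 0.56*0.96*0.84 + 0.72*0.96*0.16 + 0.75*0.04*0.84 + 0.82*0.04*0.16
        = 0.451584 + 0.110592 + 0.025200 + 0.005248 = 0.592624
Keeping only the genuine card theft-present terms gives 0.115840, so
  P(genuine card theft | fraud alert, cardholder travelling abroad) = 0.115840 / 0.592624 ≈ 0.195

P(genuine card theft | fraud alert, cardholder travelling abroad) ≈ 0.195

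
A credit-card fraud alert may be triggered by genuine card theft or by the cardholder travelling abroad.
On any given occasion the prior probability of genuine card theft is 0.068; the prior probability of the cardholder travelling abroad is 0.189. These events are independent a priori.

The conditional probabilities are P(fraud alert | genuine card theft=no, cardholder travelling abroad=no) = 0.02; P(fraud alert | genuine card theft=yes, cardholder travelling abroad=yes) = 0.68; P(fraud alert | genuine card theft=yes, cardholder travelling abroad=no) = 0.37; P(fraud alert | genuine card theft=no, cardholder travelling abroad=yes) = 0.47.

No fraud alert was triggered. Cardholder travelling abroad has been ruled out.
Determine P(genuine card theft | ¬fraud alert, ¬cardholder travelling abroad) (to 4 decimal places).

Sum P(¬fraud alert|·) weighted by the priors over both values of genuine card theft:
  P(¬fraud alert | ¬cardholder travelling abroad) = 0.98×0.932 + 0.63×0.068
        = 0.913360 + 0.042840 = 0.956200
Keeping only the genuine card theft-present terms gives 0.042840, so
  P(genuine card theft | ¬fraud alert, ¬cardholder travelling abroad) = 0.042840 / 0.956200 ≈ 0.0448

P(genuine card theft | ¬fraud alert, ¬cardholder travelling abroad) ≈ 0.0448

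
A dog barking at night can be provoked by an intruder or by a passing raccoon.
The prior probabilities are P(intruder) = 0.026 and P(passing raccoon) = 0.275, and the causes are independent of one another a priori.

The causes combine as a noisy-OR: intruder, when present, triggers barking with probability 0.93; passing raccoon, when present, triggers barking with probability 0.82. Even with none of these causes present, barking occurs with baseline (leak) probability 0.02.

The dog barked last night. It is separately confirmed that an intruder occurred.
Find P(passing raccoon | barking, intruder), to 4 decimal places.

P(passing raccoon | barking, intruder) ≈ 0.2868

Under noisy-OR, P(barking | causes) = 1 − (1−0.02)·∏(1−qᵢ) over the active causes.
Sum P(barking|·) weighted by the priors over both values of passing raccoon:
  P(barking | intruder) = 0.9314*0.725 + 0.987652*0.275
        = 0.675265 + 0.271604 = 0.946869
The terms with passing raccoon present sum to 0.271604, so
  P(passing raccoon | barking, intruder) = 0.271604 / 0.946869 ≈ 0.2868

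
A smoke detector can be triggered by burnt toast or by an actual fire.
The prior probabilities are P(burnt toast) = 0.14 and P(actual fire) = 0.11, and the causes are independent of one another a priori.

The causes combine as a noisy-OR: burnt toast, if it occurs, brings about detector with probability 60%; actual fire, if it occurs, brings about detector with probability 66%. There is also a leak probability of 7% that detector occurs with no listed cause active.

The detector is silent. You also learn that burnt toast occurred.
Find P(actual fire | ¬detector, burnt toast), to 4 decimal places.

Under noisy-OR, P(detector | causes) = 1 − (1−0.07)·∏(1−qᵢ) over the active causes.
Numerator (weight on configurations with actual fire): 0.12648*0.11 = 0.013913
Denominator P(¬detector | burnt toast): 0.372*0.89 + 0.12648*0.11 = 0.344993
P(actual fire | ¬detector, burnt toast) = 0.013913/0.344993 ≈ 0.0403

P(actual fire | ¬detector, burnt toast) ≈ 0.0403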